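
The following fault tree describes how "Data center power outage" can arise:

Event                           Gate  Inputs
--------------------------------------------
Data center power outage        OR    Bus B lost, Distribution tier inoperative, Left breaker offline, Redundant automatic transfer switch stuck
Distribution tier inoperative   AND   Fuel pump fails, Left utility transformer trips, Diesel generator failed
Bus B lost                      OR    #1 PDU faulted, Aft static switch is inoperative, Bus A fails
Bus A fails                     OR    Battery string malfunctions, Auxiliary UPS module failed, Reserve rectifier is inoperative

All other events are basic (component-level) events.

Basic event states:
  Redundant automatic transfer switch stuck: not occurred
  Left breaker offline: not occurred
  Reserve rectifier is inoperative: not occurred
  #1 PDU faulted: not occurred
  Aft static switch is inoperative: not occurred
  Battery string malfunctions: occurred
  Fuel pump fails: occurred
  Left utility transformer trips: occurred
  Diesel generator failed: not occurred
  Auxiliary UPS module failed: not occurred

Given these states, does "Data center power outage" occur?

Bus A fails [OR]: Battery string malfunctions=occurs, Auxiliary UPS module failed=not, Reserve rectifier is inoperative=not → at least one input occurs → occurs.
Bus B lost [OR]: #1 PDU faulted=not, Aft static switch is inoperative=not, Bus A fails=occurs → at least one input occurs → occurs.
Distribution tier inoperative [AND]: Fuel pump fails=occurs, Left utility transformer trips=occurs, Diesel generator failed=not → not all inputs occur → does not occur.
Data center power outage [OR]: Bus B lost=occurs, Distribution tier inoperative=not, Left breaker offline=not, Redundant automatic transfer switch stuck=not → at least one input occurs → occurs.

Yes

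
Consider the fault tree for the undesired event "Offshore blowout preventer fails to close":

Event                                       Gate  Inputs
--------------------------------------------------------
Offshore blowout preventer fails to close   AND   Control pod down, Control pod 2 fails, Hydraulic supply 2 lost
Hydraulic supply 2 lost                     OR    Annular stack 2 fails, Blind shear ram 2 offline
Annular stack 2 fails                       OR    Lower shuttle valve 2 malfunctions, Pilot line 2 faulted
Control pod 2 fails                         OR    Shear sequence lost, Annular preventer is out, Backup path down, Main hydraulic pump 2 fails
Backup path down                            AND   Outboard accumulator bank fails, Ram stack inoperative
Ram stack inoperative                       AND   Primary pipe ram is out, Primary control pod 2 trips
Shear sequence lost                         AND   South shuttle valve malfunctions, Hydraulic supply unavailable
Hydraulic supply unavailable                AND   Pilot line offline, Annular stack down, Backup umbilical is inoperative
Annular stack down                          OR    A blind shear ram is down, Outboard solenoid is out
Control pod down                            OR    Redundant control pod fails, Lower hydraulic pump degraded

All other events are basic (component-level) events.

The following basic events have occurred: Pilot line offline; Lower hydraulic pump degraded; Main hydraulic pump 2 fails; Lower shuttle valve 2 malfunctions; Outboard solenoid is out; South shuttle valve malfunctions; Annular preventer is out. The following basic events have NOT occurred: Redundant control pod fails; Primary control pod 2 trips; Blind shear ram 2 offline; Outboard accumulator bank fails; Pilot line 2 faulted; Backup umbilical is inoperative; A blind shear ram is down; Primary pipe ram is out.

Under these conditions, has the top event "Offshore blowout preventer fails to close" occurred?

Control pod down [OR]: Redundant control pod fails=not, Lower hydraulic pump degraded=occurs → at least one input occurs → occurs.
Annular stack down [OR]: A blind shear ram is down=not, Outboard solenoid is out=occurs → at least one input occurs → occurs.
Hydraulic supply unavailable [AND]: Pilot line offline=occurs, Annular stack down=occurs, Backup umbilical is inoperative=not → not all inputs occur → does not occur.
Shear sequence lost [AND]: South shuttle valve malfunctions=occurs, Hydraulic supply unavailable=not → not all inputs occur → does not occur.
Ram stack inoperative [AND]: Primary pipe ram is out=not, Primary control pod 2 trips=not → not all inputs occur → does not occur.
Backup path down [AND]: Outboard accumulator bank fails=not, Ram stack inoperative=not → not all inputs occur → does not occur.
Control pod 2 fails [OR]: Shear sequence lost=not, Annular preventer is out=occurs, Backup path down=not, Main hydraulic pump 2 fails=occurs → at least one input occurs → occurs.
Annular stack 2 fails [OR]: Lower shuttle valve 2 malfunctions=occurs, Pilot line 2 faulted=not → at least one input occurs → occurs.
Hydraulic supply 2 lost [OR]: Annular stack 2 fails=occurs, Blind shear ram 2 offline=not → at least one input occurs → occurs.
Offshore blowout preventer fails to close [AND]: Control pod down=occurs, Control pod 2 fails=occurs, Hydraulic supply 2 lost=occurs → all inputs occur → occurs.

Yes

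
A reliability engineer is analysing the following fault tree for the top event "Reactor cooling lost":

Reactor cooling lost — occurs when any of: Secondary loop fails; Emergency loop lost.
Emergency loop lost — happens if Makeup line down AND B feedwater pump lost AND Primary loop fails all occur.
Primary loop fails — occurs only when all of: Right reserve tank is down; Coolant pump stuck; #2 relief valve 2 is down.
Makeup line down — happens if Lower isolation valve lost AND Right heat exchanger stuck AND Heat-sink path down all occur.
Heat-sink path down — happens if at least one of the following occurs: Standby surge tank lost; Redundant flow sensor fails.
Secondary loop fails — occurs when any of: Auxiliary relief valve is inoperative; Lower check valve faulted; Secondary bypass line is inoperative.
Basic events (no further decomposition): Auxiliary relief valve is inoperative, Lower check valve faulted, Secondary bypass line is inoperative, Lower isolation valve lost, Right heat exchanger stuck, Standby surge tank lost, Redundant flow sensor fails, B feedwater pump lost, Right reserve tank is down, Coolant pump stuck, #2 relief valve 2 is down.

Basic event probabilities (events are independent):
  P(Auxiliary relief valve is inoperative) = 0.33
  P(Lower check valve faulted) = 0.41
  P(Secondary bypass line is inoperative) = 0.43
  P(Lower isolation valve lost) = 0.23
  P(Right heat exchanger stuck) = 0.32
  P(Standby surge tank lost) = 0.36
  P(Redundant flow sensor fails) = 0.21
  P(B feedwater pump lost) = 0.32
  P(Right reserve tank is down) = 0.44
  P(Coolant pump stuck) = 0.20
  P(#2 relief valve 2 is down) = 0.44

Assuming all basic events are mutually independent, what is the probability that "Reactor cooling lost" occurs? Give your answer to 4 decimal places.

P(Secondary loop fails) [OR] = 1 − (1−0.33) × (1−0.41) × (1−0.43) = 0.774679
P(Heat-sink path down) [OR] = 1 − (1−0.36) × (1−0.21) = 0.494400
P(Makeup line down) [AND] = 0.23 × 0.32 × 0.494400 = 0.036388
P(Primary loop fails) [AND] = 0.44 × 0.20 × 0.44 = 0.038720
P(Emergency loop lost) [AND] = 0.036388 × 0.32 × 0.038720 = 0.000451
P(Reactor cooling lost) [OR] = 1 − (1−0.774679) × (1−0.000451) = 0.774781
Rounded to 4 decimal places: P(Reactor cooling lost) ≈ 0.7748.

0.7748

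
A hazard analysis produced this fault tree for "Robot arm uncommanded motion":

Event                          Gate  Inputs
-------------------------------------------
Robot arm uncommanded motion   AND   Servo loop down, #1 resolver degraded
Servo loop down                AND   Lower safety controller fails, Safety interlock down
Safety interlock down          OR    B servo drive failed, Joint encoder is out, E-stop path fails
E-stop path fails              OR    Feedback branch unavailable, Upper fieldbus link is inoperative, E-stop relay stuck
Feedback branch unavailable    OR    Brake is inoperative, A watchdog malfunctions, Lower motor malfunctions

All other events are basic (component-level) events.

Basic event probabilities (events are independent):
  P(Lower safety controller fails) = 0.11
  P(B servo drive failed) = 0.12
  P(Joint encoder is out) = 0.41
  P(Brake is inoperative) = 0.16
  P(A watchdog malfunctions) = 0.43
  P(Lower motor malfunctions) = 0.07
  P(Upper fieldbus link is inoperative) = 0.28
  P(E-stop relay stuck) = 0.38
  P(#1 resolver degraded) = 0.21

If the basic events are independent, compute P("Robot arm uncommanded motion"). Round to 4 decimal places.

P(Feedback branch unavailable) [OR] = 1 − (1−0.16) × (1−0.43) × (1−0.07) = 0.554716
P(E-stop path fails) [OR] = 1 − (1−0.554716) × (1−0.28) × (1−0.38) = 0.801225
P(Safety interlock down) [OR] = 1 − (1−0.12) × (1−0.41) × (1−0.801225) = 0.896796
P(Servo loop down) [AND] = 0.11 × 0.896796 = 0.098648
P(Robot arm uncommanded motion) [AND] = 0.098648 × 0.21 = 0.020716
Rounded to 4 decimal places: P(Robot arm uncommanded motion) ≈ 0.0207.

0.0207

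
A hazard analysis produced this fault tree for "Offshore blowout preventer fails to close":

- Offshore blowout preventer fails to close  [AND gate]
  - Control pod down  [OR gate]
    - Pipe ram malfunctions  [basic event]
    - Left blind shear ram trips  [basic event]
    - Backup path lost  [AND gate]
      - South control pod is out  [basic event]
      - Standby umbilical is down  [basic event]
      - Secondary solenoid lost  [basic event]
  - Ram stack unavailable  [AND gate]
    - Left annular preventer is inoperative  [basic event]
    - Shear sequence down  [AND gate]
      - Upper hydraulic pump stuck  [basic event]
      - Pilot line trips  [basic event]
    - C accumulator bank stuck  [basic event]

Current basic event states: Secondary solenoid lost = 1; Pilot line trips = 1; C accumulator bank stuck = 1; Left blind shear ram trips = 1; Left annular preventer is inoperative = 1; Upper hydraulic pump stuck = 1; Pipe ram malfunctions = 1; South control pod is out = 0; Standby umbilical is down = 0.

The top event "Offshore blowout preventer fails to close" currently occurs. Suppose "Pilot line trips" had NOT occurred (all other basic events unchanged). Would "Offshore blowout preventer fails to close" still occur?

No

Counterfactual: set "Pilot line trips" to not occurred.
Backup path lost [AND]: South control pod is out=not, Standby umbilical is down=not, Secondary solenoid lost=occurs → not all inputs occur → does not occur.
Control pod down [OR]: Pipe ram malfunctions=occurs, Left blind shear ram trips=occurs, Backup path lost=not → at least one input occurs → occurs.
Shear sequence down [AND]: Upper hydraulic pump stuck=occurs, Pilot line trips=not → not all inputs occur → does not occur.
Ram stack unavailable [AND]: Left annular preventer is inoperative=occurs, Shear sequence down=not, C accumulator bank stuck=occurs → not all inputs occur → does not occur.
Offshore blowout preventer fails to close [AND]: Control pod down=occurs, Ram stack unavailable=not → not all inputs occur → does not occur.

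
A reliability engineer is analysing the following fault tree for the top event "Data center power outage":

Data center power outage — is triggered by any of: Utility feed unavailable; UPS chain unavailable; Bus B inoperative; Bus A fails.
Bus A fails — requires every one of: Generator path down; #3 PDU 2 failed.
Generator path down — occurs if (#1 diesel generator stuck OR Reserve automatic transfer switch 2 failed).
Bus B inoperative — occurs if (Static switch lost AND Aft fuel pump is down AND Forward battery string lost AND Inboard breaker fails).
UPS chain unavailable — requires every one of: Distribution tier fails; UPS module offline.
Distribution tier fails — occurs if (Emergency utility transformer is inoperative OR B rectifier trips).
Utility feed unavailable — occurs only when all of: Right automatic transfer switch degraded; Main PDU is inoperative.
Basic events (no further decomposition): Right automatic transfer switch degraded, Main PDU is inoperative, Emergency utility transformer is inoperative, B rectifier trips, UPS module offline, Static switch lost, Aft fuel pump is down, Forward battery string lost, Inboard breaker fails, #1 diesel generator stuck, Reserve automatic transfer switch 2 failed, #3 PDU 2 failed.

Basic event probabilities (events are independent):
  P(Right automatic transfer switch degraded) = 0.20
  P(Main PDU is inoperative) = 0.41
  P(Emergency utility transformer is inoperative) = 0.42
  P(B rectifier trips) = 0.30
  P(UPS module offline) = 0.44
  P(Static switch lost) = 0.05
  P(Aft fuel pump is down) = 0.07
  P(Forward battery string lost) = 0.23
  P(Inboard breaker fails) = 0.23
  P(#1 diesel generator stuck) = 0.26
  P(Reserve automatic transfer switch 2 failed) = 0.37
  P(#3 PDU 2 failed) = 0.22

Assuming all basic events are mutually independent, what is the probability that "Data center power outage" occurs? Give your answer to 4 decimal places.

P(Utility feed unavailable) [AND] = 0.20 × 0.41 = 0.082000
P(Distribution tier fails) [OR] = 1 − (1−0.42) × (1−0.30) = 0.594000
P(UPS chain unavailable) [AND] = 0.594000 × 0.44 = 0.261360
P(Bus B inoperative) [AND] = 0.05 × 0.07 × 0.23 × 0.23 = 0.000185
P(Generator path down) [OR] = 1 − (1−0.26) × (1−0.37) = 0.533800
P(Bus A fails) [AND] = 0.533800 × 0.22 = 0.117436
P(Data center power outage) [OR] = 1 − (1−0.082000) × (1−0.261360) × (1−0.000185) × (1−0.117436) = 0.401669
Rounded to 4 decimal places: P(Data center power outage) ≈ 0.4017.

0.4017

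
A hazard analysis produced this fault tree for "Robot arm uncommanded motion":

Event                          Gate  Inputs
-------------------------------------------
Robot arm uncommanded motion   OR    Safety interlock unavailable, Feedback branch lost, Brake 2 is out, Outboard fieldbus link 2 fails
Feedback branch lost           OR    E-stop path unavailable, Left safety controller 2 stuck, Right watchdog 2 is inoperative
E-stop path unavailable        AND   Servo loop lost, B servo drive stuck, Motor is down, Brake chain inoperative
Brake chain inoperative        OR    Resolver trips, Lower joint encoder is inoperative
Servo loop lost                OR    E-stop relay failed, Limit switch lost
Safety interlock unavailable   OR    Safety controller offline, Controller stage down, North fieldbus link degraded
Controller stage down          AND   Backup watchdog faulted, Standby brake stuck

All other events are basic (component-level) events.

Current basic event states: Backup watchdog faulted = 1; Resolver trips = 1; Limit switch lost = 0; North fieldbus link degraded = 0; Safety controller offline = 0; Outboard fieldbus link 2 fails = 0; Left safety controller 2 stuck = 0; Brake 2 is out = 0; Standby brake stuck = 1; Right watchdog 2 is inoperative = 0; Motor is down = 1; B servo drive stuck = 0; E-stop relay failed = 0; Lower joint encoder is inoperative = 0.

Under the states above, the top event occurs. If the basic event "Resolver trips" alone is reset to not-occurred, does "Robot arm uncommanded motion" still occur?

Counterfactual: set "Resolver trips" to not occurred.
Controller stage down [AND]: Backup watchdog faulted=occurs, Standby brake stuck=occurs → all inputs occur → occurs.
Safety interlock unavailable [OR]: Safety controller offline=not, Controller stage down=occurs, North fieldbus link degraded=not → at least one input occurs → occurs.
Servo loop lost [OR]: E-stop relay failed=not, Limit switch lost=not → no input occurs → does not occur.
Brake chain inoperative [OR]: Resolver trips=not, Lower joint encoder is inoperative=not → no input occurs → does not occur.
E-stop path unavailable [AND]: Servo loop lost=not, B servo drive stuck=not, Motor is down=occurs, Brake chain inoperative=not → not all inputs occur → does not occur.
Feedback branch lost [OR]: E-stop path unavailable=not, Left safety controller 2 stuck=not, Right watchdog 2 is inoperative=not → no input occurs → does not occur.
Robot arm uncommanded motion [OR]: Safety interlock unavailable=occurs, Feedback branch lost=not, Brake 2 is out=not, Outboard fieldbus link 2 fails=not → at least one input occurs → occurs.

Yes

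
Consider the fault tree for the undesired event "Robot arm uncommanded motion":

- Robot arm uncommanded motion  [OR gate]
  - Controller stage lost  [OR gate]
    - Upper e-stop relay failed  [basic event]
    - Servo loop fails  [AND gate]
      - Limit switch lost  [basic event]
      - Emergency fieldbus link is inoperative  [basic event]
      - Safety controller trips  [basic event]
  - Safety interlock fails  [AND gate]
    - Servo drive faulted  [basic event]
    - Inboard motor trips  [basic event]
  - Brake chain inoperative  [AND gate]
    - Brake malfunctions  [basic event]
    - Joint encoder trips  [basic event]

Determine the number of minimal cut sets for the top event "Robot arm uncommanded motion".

Servo loop fails [AND]: one cut set from each child combined → 1 × 1 × 1 = 1 cut set(s).
Controller stage lost [OR]: union of children's cut sets → 2 cut set(s).
Safety interlock fails [AND]: one cut set from each child combined → 1 × 1 = 1 cut set(s).
Brake chain inoperative [AND]: one cut set from each child combined → 1 × 1 = 1 cut set(s).
Robot arm uncommanded motion [OR]: union of children's cut sets → 4 cut set(s).
Minimal cut sets: {Upper e-stop relay failed}; {Emergency fieldbus link is inoperative, Limit switch lost, Safety controller trips}; {Inboard motor trips, Servo drive faulted}; {Brake malfunctions, Joint encoder trips}.

4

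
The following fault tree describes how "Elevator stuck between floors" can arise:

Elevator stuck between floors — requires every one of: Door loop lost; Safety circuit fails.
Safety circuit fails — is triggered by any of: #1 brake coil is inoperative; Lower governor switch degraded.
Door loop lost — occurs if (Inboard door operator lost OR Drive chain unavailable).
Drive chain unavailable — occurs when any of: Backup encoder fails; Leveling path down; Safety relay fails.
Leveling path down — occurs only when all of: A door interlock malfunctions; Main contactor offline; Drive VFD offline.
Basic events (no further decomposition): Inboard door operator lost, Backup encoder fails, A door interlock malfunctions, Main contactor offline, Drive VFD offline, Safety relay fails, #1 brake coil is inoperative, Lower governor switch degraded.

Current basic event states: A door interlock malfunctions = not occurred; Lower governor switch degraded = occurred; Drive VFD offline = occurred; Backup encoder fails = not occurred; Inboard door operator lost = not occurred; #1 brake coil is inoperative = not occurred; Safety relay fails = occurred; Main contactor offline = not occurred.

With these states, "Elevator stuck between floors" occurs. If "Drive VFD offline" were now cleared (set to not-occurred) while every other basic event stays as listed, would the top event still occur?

Yes

Counterfactual: set "Drive VFD offline" to not occurred.
Leveling path down [AND]: A door interlock malfunctions=not, Main contactor offline=not, Drive VFD offline=not → not all inputs occur → does not occur.
Drive chain unavailable [OR]: Backup encoder fails=not, Leveling path down=not, Safety relay fails=occurs → at least one input occurs → occurs.
Door loop lost [OR]: Inboard door operator lost=not, Drive chain unavailable=occurs → at least one input occurs → occurs.
Safety circuit fails [OR]: #1 brake coil is inoperative=not, Lower governor switch degraded=occurs → at least one input occurs → occurs.
Elevator stuck between floors [AND]: Door loop lost=occurs, Safety circuit fails=occurs → all inputs occur → occurs.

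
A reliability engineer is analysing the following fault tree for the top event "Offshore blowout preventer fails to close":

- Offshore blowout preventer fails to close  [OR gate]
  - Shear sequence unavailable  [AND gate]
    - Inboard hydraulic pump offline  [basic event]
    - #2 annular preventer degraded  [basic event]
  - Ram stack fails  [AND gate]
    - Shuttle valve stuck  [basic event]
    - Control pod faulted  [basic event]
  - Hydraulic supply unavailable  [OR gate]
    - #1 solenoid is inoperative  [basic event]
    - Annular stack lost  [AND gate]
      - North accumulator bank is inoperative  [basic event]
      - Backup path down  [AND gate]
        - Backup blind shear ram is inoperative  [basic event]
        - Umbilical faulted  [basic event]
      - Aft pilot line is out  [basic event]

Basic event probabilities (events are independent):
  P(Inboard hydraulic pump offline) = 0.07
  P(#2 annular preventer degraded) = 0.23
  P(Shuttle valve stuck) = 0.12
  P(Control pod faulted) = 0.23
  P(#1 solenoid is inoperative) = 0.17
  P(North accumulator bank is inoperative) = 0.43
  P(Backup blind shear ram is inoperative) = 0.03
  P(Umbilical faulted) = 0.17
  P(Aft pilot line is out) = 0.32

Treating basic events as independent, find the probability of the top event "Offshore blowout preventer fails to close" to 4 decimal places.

0.2065

P(Shear sequence unavailable) [AND] = 0.07 × 0.23 = 0.016100
P(Ram stack fails) [AND] = 0.12 × 0.23 = 0.027600
P(Backup path down) [AND] = 0.03 × 0.17 = 0.005100
P(Annular stack lost) [AND] = 0.43 × 0.005100 × 0.32 = 0.000702
P(Hydraulic supply unavailable) [OR] = 1 − (1−0.17) × (1−0.000702) = 0.170583
P(Offshore blowout preventer fails to close) [OR] = 1 − (1−0.016100) × (1−0.027600) × (1−0.170583) = 0.206460
Rounded to 4 decimal places: P(Offshore blowout preventer fails to close) ≈ 0.2065.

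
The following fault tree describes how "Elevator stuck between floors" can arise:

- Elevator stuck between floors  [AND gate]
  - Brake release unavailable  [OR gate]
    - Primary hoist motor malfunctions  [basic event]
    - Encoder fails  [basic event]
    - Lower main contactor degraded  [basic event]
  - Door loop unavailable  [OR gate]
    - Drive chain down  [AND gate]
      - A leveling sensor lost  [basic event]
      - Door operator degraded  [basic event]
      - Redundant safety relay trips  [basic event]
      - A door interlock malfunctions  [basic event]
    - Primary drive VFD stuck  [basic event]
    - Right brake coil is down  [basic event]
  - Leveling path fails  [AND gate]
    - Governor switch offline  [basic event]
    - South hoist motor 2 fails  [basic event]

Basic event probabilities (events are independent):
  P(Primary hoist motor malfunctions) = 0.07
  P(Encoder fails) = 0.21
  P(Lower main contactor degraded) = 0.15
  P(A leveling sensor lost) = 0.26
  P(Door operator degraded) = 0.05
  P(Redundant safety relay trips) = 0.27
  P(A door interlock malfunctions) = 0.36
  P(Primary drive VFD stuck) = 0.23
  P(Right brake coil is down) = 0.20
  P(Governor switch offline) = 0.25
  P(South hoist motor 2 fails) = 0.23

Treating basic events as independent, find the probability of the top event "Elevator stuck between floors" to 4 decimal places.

P(Brake release unavailable) [OR] = 1 − (1−0.07) × (1−0.21) × (1−0.15) = 0.375505
P(Drive chain down) [AND] = 0.26 × 0.05 × 0.27 × 0.36 = 0.001264
P(Door loop unavailable) [OR] = 1 − (1−0.001264) × (1−0.23) × (1−0.20) = 0.384779
P(Leveling path fails) [AND] = 0.25 × 0.23 = 0.057500
P(Elevator stuck between floors) [AND] = 0.375505 × 0.384779 × 0.057500 = 0.008308
Rounded to 4 decimal places: P(Elevator stuck between floors) ≈ 0.0083.

0.0083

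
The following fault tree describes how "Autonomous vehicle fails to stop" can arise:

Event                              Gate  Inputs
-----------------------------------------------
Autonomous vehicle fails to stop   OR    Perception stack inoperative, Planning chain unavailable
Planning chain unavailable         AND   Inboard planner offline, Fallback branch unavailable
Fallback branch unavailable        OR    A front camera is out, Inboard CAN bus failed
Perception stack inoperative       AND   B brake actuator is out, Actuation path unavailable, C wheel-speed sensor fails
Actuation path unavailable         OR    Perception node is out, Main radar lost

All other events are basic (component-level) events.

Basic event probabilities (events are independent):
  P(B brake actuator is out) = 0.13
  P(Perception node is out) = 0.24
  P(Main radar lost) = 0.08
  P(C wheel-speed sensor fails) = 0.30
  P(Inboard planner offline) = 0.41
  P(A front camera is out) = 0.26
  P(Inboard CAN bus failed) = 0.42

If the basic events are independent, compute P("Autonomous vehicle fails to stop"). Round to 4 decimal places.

P(Actuation path unavailable) [OR] = 1 − (1−0.24) × (1−0.08) = 0.300800
P(Perception stack inoperative) [AND] = 0.13 × 0.300800 × 0.30 = 0.011731
P(Fallback branch unavailable) [OR] = 1 − (1−0.26) × (1−0.42) = 0.570800
P(Planning chain unavailable) [AND] = 0.41 × 0.570800 = 0.234028
P(Autonomous vehicle fails to stop) [OR] = 1 − (1−0.011731) × (1−0.234028) = 0.243014
Rounded to 4 decimal places: P(Autonomous vehicle fails to stop) ≈ 0.2430.

0.2430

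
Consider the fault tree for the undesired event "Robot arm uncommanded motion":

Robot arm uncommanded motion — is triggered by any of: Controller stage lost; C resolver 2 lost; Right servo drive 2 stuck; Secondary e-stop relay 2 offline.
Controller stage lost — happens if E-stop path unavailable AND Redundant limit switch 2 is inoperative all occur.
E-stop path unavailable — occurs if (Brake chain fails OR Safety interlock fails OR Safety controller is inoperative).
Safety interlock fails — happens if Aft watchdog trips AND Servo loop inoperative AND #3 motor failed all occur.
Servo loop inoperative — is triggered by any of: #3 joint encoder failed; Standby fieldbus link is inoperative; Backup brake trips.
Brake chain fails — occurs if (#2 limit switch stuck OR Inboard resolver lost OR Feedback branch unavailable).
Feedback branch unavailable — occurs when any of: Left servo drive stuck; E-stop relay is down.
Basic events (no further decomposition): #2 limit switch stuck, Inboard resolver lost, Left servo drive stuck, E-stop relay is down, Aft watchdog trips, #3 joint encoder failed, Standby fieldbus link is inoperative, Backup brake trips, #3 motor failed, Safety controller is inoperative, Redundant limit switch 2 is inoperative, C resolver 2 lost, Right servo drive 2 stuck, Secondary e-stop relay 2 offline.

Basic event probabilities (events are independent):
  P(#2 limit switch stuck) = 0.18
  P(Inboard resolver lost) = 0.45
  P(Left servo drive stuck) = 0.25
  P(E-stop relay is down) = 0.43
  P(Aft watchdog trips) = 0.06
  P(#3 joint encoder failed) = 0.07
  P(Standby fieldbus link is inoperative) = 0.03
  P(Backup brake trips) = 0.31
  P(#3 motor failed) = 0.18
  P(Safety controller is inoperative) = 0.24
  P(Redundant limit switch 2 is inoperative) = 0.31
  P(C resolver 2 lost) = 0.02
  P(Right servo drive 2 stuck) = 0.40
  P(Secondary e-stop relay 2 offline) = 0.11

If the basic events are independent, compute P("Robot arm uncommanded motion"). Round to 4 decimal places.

0.6152

P(Feedback branch unavailable) [OR] = 1 − (1−0.25) × (1−0.43) = 0.572500
P(Brake chain fails) [OR] = 1 − (1−0.18) × (1−0.45) × (1−0.572500) = 0.807198
P(Servo loop inoperative) [OR] = 1 − (1−0.07) × (1−0.03) × (1−0.31) = 0.377551
P(Safety interlock fails) [AND] = 0.06 × 0.377551 × 0.18 = 0.004078
P(E-stop path unavailable) [OR] = 1 − (1−0.807198) × (1−0.004078) × (1−0.24) = 0.854068
P(Controller stage lost) [AND] = 0.854068 × 0.31 = 0.264761
P(Robot arm uncommanded motion) [OR] = 1 − (1−0.264761) × (1−0.02) × (1−0.40) × (1−0.11) = 0.615235
Rounded to 4 decimal places: P(Robot arm uncommanded motion) ≈ 0.6152.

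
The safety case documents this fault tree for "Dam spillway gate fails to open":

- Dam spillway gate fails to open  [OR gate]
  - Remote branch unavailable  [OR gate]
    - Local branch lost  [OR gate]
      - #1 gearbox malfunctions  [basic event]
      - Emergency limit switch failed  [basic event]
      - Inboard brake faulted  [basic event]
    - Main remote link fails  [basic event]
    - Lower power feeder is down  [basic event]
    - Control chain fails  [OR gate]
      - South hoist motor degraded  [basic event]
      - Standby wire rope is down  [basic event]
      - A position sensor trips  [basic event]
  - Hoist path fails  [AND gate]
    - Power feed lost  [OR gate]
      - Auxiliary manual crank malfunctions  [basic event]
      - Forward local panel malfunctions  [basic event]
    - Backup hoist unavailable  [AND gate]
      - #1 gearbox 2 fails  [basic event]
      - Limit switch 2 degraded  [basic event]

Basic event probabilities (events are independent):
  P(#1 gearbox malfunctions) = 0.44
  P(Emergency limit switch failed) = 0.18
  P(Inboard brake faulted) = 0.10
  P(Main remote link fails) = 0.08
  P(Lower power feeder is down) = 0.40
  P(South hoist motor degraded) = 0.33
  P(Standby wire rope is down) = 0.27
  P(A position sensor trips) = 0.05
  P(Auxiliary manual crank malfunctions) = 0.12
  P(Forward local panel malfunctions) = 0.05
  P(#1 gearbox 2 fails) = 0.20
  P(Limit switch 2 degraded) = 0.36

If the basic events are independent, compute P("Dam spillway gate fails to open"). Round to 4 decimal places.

P(Local branch lost) [OR] = 1 − (1−0.44) × (1−0.18) × (1−0.10) = 0.586720
P(Control chain fails) [OR] = 1 − (1−0.33) × (1−0.27) × (1−0.05) = 0.535355
P(Remote branch unavailable) [OR] = 1 − (1−0.586720) × (1−0.08) × (1−0.40) × (1−0.535355) = 0.894000
P(Power feed lost) [OR] = 1 − (1−0.12) × (1−0.05) = 0.164000
P(Backup hoist unavailable) [AND] = 0.20 × 0.36 = 0.072000
P(Hoist path fails) [AND] = 0.164000 × 0.072000 = 0.011808
P(Dam spillway gate fails to open) [OR] = 1 − (1−0.894000) × (1−0.011808) = 0.895252
Rounded to 4 decimal places: P(Dam spillway gate fails to open) ≈ 0.8953.

0.8953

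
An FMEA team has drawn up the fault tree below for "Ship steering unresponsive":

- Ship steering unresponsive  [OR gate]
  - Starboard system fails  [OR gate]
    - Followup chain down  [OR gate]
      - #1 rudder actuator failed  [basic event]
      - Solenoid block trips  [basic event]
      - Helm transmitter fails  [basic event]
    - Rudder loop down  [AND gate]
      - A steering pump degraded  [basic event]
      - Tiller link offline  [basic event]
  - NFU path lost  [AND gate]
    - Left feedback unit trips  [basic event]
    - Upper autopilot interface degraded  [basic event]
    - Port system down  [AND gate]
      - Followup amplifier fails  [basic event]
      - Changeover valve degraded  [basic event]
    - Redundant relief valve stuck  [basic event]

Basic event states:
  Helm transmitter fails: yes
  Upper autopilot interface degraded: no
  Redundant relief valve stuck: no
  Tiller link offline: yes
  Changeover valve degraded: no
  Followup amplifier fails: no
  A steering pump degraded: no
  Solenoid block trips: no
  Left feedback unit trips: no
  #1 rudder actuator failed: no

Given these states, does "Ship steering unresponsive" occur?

Yes

Followup chain down [OR]: #1 rudder actuator failed=not, Solenoid block trips=not, Helm transmitter fails=occurs → at least one input occurs → occurs.
Rudder loop down [AND]: A steering pump degraded=not, Tiller link offline=occurs → not all inputs occur → does not occur.
Starboard system fails [OR]: Followup chain down=occurs, Rudder loop down=not → at least one input occurs → occurs.
Port system down [AND]: Followup amplifier fails=not, Changeover valve degraded=not → not all inputs occur → does not occur.
NFU path lost [AND]: Left feedback unit trips=not, Upper autopilot interface degraded=not, Port system down=not, Redundant relief valve stuck=not → not all inputs occur → does not occur.
Ship steering unresponsive [OR]: Starboard system fails=occurs, NFU path lost=not → at least one input occurs → occurs.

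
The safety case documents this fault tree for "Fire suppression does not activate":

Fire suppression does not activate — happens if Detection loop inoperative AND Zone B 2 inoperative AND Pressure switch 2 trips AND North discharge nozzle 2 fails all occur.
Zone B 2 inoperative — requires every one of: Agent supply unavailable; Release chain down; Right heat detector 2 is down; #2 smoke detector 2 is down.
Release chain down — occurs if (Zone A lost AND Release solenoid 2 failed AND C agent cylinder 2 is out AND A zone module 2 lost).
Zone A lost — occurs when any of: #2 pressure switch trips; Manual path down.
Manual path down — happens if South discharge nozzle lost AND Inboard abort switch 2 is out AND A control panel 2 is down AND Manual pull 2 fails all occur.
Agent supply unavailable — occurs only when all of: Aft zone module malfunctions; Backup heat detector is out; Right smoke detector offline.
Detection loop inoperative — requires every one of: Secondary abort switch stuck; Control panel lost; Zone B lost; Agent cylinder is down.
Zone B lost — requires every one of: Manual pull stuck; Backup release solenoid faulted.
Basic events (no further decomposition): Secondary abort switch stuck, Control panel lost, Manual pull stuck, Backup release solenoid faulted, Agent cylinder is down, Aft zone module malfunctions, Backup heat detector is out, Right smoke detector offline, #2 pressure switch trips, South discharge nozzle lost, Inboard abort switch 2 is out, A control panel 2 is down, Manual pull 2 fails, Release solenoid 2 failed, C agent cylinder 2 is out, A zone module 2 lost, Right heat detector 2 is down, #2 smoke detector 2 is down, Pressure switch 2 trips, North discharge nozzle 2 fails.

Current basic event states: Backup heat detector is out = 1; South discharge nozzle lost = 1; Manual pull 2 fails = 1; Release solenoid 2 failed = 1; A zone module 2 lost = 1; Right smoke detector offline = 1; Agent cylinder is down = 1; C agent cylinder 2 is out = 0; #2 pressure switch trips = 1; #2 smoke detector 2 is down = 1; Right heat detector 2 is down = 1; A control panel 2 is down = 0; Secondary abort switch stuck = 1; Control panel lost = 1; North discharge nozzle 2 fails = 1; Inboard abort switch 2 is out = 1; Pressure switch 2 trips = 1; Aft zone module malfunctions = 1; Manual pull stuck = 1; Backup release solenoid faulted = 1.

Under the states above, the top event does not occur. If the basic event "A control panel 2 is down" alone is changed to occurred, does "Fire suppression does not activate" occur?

No

Counterfactual: set "A control panel 2 is down" to occurred.
Zone B lost [AND]: Manual pull stuck=occurs, Backup release solenoid faulted=occurs → all inputs occur → occurs.
Detection loop inoperative [AND]: Secondary abort switch stuck=occurs, Control panel lost=occurs, Zone B lost=occurs, Agent cylinder is down=occurs → all inputs occur → occurs.
Agent supply unavailable [AND]: Aft zone module malfunctions=occurs, Backup heat detector is out=occurs, Right smoke detector offline=occurs → all inputs occur → occurs.
Manual path down [AND]: South discharge nozzle lost=occurs, Inboard abort switch 2 is out=occurs, A control panel 2 is down=occurs, Manual pull 2 fails=occurs → all inputs occur → occurs.
Zone A lost [OR]: #2 pressure switch trips=occurs, Manual path down=occurs → at least one input occurs → occurs.
Release chain down [AND]: Zone A lost=occurs, Release solenoid 2 failed=occurs, C agent cylinder 2 is out=not, A zone module 2 lost=occurs → not all inputs occur → does not occur.
Zone B 2 inoperative [AND]: Agent supply unavailable=occurs, Release chain down=not, Right heat detector 2 is down=occurs, #2 smoke detector 2 is down=occurs → not all inputs occur → does not occur.
Fire suppression does not activate [AND]: Detection loop inoperative=occurs, Zone B 2 inoperative=not, Pressure switch 2 trips=occurs, North discharge nozzle 2 fails=occurs → not all inputs occur → does not occur.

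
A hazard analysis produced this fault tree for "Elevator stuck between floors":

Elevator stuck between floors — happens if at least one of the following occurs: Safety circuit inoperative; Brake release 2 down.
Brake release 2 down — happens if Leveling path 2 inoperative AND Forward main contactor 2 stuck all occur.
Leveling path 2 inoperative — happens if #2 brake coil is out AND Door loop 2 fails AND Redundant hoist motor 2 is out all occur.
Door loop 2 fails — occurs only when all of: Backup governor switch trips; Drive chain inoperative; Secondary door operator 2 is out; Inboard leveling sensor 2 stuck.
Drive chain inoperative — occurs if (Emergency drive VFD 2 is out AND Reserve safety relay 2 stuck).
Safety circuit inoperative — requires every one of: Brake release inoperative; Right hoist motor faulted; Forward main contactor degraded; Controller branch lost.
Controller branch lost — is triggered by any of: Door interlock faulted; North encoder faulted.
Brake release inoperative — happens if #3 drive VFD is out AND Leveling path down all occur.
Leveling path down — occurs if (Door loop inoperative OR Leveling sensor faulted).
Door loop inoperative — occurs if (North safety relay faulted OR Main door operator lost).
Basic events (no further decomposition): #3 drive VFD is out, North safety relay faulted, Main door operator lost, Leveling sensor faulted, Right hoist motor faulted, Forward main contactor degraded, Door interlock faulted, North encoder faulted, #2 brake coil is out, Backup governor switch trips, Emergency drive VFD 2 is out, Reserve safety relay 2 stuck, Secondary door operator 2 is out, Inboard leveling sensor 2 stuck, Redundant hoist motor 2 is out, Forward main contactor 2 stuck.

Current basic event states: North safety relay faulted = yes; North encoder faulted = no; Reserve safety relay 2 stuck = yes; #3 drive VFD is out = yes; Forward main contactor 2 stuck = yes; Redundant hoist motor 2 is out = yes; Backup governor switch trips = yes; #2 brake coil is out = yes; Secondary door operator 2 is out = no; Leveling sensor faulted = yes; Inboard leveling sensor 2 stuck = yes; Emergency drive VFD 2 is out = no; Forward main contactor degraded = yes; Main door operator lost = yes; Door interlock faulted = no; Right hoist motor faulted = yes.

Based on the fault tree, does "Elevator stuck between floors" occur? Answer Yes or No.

No

Door loop inoperative [OR]: North safety relay faulted=occurs, Main door operator lost=occurs → at least one input occurs → occurs.
Leveling path down [OR]: Door loop inoperative=occurs, Leveling sensor faulted=occurs → at least one input occurs → occurs.
Brake release inoperative [AND]: #3 drive VFD is out=occurs, Leveling path down=occurs → all inputs occur → occurs.
Controller branch lost [OR]: Door interlock faulted=not, North encoder faulted=not → no input occurs → does not occur.
Safety circuit inoperative [AND]: Brake release inoperative=occurs, Right hoist motor faulted=occurs, Forward main contactor degraded=occurs, Controller branch lost=not → not all inputs occur → does not occur.
Drive chain inoperative [AND]: Emergency drive VFD 2 is out=not, Reserve safety relay 2 stuck=occurs → not all inputs occur → does not occur.
Door loop 2 fails [AND]: Backup governor switch trips=occurs, Drive chain inoperative=not, Secondary door operator 2 is out=not, Inboard leveling sensor 2 stuck=occurs → not all inputs occur → does not occur.
Leveling path 2 inoperative [AND]: #2 brake coil is out=occurs, Door loop 2 fails=not, Redundant hoist motor 2 is out=occurs → not all inputs occur → does not occur.
Brake release 2 down [AND]: Leveling path 2 inoperative=not, Forward main contactor 2 stuck=occurs → not all inputs occur → does not occur.
Elevator stuck between floors [OR]: Safety circuit inoperative=not, Brake release 2 down=not → no input occurs → does not occur.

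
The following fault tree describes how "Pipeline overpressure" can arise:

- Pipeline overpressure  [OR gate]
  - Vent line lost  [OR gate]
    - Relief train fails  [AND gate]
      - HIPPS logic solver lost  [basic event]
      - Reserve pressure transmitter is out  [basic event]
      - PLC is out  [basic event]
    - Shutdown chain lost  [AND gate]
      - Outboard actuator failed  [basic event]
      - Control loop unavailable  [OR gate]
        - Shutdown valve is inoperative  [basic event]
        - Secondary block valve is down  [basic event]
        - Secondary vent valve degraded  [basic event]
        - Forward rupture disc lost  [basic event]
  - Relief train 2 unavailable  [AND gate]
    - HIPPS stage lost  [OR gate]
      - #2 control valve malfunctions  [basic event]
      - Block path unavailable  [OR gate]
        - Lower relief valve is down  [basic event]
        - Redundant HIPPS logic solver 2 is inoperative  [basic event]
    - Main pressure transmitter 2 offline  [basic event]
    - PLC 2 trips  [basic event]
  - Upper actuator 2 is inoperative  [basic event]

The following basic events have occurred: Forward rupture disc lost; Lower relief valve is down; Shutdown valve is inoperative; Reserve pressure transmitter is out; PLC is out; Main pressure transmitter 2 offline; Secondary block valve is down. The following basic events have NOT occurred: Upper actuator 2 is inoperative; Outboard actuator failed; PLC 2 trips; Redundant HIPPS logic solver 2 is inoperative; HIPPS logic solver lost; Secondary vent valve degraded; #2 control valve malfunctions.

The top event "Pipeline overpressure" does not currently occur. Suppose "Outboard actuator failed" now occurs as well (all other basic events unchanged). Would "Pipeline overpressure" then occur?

Yes

Counterfactual: set "Outboard actuator failed" to occurred.
Relief train fails [AND]: HIPPS logic solver lost=not, Reserve pressure transmitter is out=occurs, PLC is out=occurs → not all inputs occur → does not occur.
Control loop unavailable [OR]: Shutdown valve is inoperative=occurs, Secondary block valve is down=occurs, Secondary vent valve degraded=not, Forward rupture disc lost=occurs → at least one input occurs → occurs.
Shutdown chain lost [AND]: Outboard actuator failed=occurs, Control loop unavailable=occurs → all inputs occur → occurs.
Vent line lost [OR]: Relief train fails=not, Shutdown chain lost=occurs → at least one input occurs → occurs.
Block path unavailable [OR]: Lower relief valve is down=occurs, Redundant HIPPS logic solver 2 is inoperative=not → at least one input occurs → occurs.
HIPPS stage lost [OR]: #2 control valve malfunctions=not, Block path unavailable=occurs → at least one input occurs → occurs.
Relief train 2 unavailable [AND]: HIPPS stage lost=occurs, Main pressure transmitter 2 offline=occurs, PLC 2 trips=not → not all inputs occur → does not occur.
Pipeline overpressure [OR]: Vent line lost=occurs, Relief train 2 unavailable=not, Upper actuator 2 is inoperative=not → at least one input occurs → occurs.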